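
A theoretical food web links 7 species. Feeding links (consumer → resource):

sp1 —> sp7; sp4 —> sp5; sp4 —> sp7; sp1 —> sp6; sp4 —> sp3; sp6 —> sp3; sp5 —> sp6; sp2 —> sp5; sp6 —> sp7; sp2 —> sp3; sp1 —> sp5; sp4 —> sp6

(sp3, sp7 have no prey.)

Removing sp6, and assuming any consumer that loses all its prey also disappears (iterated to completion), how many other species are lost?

Remove sp6.
Round 1: sp5 (all prey gone) → extinct.
No further losses. Total secondary extinctions: 1.

1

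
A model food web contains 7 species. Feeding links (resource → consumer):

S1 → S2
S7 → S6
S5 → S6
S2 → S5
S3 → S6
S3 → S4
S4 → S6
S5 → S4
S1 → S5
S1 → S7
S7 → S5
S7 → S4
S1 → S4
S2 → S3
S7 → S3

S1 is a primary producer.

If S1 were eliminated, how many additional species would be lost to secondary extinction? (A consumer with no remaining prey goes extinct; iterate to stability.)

6

Remove S1.
Round 1: S2 (all prey gone), S7 (all prey gone) → extinct.
Round 2: S5 (all prey gone), S3 (all prey gone) → extinct.
Round 3: S4 (all prey gone) → extinct.
Round 4: S6 (all prey gone) → extinct.
No further losses. Total secondary extinctions: 6.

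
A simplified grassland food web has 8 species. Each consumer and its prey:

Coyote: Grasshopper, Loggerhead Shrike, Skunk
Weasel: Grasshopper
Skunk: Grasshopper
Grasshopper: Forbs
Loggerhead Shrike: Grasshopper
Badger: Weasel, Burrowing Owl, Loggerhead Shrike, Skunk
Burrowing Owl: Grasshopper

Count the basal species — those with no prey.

1

Basal species (no prey listed): Forbs.
Count: 1.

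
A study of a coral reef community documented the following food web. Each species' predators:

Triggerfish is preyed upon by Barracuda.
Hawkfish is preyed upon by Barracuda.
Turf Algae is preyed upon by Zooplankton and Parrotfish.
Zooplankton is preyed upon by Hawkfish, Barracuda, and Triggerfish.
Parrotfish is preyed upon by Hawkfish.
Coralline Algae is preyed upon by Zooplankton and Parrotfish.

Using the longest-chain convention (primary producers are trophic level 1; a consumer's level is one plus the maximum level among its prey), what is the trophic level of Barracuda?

Coralline Algae is a producer → level 1.
Parrotfish eats Coralline Algae (level 1); other prey at levels: Turf Algae 1 → level 2.
Hawkfish eats Parrotfish (level 2); other prey at levels: Zooplankton 2 → level 3.
Barracuda eats Hawkfish (level 3); other prey at levels: Zooplankton 2, Triggerfish 3 → level 4.

Trophic level 4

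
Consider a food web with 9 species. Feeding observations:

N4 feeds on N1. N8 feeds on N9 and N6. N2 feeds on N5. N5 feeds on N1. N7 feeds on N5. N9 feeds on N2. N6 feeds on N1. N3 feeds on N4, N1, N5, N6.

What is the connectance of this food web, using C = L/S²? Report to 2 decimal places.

The web has S = 9 species and L = 12 feeding links.
C = L / S² = 12 / 81 = 0.1481 ≈ 0.15.

C = 0.15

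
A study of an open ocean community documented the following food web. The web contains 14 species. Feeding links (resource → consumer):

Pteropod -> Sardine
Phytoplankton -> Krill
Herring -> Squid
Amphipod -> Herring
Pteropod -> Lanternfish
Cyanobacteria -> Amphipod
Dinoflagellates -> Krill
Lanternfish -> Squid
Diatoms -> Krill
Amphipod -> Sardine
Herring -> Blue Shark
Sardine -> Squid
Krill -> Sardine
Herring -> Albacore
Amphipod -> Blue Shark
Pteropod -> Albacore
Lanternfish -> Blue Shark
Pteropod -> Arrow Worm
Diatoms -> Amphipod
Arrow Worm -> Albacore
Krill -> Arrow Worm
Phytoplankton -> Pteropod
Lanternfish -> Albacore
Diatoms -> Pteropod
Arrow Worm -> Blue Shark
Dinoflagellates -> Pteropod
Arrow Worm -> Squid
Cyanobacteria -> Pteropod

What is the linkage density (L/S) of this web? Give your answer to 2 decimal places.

There are L = 28 links among S = 14 species.
L/S = 28/14 = 2.0000 ≈ 2.00.

L/S = 2.00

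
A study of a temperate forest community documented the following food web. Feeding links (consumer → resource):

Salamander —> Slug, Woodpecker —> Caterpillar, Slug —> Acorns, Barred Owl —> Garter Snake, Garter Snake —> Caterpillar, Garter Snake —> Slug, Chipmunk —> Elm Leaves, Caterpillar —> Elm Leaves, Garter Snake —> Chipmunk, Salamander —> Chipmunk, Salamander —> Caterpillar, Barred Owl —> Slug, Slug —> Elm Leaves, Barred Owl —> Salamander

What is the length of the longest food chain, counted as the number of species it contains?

4 species

One longest chain: Elm Leaves → Chipmunk → Salamander → Barred Owl.
It has 4 species and 3 links.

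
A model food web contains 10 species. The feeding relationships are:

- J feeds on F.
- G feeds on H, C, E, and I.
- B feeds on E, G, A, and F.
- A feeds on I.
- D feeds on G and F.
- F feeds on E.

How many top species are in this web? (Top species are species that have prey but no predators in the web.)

3

Top species (has prey, but nothing eats it): B, J, D.
Count: 3.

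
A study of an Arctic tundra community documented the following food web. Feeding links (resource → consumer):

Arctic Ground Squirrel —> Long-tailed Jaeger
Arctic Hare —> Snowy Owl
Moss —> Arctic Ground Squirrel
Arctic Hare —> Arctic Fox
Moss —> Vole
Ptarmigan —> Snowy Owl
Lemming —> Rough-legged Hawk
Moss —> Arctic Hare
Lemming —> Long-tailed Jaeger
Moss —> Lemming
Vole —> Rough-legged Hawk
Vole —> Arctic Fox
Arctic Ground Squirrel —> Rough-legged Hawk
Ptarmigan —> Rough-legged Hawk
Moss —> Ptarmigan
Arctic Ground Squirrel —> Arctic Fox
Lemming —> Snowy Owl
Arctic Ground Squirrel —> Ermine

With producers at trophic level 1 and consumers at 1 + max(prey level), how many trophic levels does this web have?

Producers (level 1): Moss.
Moss → Vole → Rough-legged Hawk gives Rough-legged Hawk level 3.
No species has a prey at level 3, so no species reaches level 4.

3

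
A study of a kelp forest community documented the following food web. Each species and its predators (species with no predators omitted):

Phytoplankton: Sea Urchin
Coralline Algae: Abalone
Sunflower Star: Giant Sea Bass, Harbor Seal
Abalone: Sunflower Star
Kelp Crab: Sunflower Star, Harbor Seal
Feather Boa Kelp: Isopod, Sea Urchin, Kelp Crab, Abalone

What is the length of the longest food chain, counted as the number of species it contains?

One longest chain: Feather Boa Kelp → Kelp Crab → Sunflower Star → Giant Sea Bass.
It has 4 species and 3 links.

4 species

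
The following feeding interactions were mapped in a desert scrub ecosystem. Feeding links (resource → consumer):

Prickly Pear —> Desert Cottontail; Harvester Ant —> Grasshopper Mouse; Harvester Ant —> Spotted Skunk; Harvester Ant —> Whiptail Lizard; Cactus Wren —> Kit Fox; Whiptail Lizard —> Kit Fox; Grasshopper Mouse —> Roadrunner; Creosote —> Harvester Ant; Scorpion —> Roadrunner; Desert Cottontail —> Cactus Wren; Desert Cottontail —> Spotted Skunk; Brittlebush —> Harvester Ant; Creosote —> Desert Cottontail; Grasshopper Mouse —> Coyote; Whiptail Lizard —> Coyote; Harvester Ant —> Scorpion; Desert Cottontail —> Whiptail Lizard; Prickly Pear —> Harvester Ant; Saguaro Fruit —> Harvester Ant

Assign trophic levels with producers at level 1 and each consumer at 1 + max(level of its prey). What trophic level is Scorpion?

Trophic level 3

Saguaro Fruit is a producer → level 1.
Harvester Ant eats Saguaro Fruit (level 1); other prey at levels: Brittlebush 1, Prickly Pear 1, Creosote 1 → level 2.
Scorpion eats Harvester Ant → level 3.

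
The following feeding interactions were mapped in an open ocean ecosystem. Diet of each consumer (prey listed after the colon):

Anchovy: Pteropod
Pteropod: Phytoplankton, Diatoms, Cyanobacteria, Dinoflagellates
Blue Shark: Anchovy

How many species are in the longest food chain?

4 species

One longest chain: Phytoplankton → Pteropod → Anchovy → Blue Shark.
It has 4 species and 3 links.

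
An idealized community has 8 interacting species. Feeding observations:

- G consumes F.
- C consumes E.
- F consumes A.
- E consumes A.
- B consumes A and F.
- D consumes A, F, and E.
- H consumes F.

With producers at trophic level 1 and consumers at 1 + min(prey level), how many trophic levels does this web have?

3

Producers (level 1): A.
Following each consumer down to its lowest-level prey: A → F → G (levels 1 through 3).
All prey of G (F 2) are at level 2 or above, so G is at level 1 + 2 = 3.
Every consumer has at least one prey at level 2 or below, so none exceeds level 3.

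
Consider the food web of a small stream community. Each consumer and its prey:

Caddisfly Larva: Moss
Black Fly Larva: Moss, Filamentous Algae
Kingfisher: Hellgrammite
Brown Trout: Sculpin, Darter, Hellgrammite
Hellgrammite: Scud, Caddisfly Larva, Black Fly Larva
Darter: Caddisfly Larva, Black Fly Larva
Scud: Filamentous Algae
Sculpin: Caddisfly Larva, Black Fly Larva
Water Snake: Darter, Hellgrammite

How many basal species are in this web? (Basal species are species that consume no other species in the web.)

2

Basal species (no prey listed): Moss, Filamentous Algae.
Count: 2.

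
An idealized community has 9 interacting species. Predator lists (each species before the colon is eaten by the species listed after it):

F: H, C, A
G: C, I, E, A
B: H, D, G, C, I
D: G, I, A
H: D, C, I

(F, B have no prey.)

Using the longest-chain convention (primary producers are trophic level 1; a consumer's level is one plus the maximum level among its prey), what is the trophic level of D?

F is a producer → level 1.
H eats F (level 1); other prey at levels: B 1 → level 2.
D eats H (level 2); other prey at levels: B 1 → level 3.

Trophic level 3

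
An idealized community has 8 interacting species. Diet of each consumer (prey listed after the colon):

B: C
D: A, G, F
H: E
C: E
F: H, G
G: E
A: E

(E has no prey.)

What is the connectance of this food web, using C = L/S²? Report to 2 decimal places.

C = 0.16

The web has S = 8 species and L = 10 feeding links.
C = L / S² = 10 / 64 = 0.1562 ≈ 0.16.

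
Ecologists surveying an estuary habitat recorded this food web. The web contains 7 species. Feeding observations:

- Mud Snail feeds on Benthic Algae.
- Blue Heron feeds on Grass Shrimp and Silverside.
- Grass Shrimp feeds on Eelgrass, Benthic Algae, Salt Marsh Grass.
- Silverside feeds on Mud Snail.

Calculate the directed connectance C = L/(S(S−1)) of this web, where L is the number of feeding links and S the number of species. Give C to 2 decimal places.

The web has S = 7 species and L = 7 feeding links.
C = L / (S(S−1)) = 7 / 42 = 0.1667 ≈ 0.17.

C = 0.17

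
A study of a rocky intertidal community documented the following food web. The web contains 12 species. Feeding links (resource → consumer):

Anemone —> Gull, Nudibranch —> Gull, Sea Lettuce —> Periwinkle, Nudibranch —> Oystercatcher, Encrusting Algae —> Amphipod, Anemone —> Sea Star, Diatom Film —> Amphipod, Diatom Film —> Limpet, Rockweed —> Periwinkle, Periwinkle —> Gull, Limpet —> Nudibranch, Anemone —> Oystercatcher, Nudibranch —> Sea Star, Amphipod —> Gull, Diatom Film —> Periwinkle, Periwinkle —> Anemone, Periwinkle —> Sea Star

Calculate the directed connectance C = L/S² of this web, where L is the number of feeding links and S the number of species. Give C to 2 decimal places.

The web has S = 12 species and L = 17 feeding links.
C = L / S² = 17 / 144 = 0.1181 ≈ 0.12.

C = 0.12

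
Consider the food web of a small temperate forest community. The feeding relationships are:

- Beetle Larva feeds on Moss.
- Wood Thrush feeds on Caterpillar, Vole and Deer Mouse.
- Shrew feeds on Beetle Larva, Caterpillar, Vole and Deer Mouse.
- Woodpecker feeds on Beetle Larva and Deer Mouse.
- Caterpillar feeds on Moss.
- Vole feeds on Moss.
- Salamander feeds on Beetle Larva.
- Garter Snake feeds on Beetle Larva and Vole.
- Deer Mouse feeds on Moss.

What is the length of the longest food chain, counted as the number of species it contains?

3 species

One longest chain: Moss → Beetle Larva → Garter Snake.
It has 3 species and 2 links.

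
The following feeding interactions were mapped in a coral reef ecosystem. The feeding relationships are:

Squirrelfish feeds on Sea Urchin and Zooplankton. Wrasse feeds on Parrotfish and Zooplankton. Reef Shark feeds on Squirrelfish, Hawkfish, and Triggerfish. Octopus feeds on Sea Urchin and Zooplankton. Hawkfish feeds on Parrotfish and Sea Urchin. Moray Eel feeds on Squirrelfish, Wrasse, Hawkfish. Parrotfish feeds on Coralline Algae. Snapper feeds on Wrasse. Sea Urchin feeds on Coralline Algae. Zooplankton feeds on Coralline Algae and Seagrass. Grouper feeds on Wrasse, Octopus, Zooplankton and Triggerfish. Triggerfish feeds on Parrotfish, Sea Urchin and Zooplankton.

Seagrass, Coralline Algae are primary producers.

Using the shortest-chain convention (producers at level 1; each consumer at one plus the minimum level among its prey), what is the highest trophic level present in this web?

4

Producers (level 1): Seagrass, Coralline Algae.
Following each consumer down to its lowest-level prey: Seagrass → Zooplankton → Wrasse → Snapper (levels 1 through 4).
All prey of Snapper (Wrasse 3) are at level 3 or above, so Snapper is at level 1 + 3 = 4.
Every consumer has at least one prey at level 3 or below, so none exceeds level 4.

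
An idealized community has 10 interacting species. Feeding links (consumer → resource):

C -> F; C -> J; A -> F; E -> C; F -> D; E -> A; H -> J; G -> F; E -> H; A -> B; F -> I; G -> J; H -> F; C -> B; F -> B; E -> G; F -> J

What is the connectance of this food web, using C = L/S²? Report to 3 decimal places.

C = 0.170

The web has S = 10 species and L = 17 feeding links.
C = L / S² = 17 / 100 = 0.1700 ≈ 0.170.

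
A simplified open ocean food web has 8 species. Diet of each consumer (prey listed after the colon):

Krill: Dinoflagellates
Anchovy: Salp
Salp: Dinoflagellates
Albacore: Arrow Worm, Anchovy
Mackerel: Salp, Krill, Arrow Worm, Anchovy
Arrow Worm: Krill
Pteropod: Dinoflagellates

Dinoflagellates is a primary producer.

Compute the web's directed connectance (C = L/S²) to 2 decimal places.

C = 0.17

The web has S = 8 species and L = 11 feeding links.
C = L / S² = 11 / 64 = 0.1719 ≈ 0.17.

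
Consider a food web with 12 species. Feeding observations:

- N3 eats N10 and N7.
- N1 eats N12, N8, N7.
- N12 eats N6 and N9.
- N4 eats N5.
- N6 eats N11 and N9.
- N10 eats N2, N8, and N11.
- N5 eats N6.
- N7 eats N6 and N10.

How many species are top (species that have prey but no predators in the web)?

3

Top species (has prey, but nothing eats it): N3, N1, N4.
Count: 3.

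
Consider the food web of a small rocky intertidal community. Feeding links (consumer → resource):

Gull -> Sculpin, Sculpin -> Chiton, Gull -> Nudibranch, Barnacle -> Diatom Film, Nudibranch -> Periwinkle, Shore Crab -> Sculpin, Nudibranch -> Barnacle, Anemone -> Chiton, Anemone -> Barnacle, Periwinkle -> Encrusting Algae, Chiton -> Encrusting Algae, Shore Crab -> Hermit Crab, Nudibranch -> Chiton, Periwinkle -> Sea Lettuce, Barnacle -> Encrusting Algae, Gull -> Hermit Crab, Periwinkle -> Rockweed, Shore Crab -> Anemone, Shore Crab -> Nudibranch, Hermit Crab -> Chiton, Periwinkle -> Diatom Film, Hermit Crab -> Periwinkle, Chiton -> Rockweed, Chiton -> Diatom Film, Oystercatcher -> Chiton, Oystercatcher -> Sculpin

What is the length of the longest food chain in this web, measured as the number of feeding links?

3 links

One longest chain: Rockweed → Chiton → Sculpin → Shore Crab.
It has 4 species and 3 links.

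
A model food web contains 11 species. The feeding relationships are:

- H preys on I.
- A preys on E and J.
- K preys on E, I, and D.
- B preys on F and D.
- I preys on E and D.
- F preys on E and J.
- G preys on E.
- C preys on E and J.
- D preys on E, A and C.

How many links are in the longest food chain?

One longest chain: E → C → D → I → H.
It has 5 species and 4 links.

4 links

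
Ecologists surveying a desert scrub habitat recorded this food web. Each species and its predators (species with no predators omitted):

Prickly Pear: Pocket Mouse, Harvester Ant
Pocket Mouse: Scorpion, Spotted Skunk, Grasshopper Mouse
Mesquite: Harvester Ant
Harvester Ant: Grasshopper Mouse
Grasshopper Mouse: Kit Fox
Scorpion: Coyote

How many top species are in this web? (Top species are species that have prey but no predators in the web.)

Top species (has prey, but nothing eats it): Spotted Skunk, Coyote, Kit Fox.
Count: 3.

3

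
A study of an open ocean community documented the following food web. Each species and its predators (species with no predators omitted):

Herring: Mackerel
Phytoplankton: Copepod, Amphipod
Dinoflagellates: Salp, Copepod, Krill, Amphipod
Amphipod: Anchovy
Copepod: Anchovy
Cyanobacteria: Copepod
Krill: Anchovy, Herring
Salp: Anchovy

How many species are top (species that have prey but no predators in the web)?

Top species (has prey, but nothing eats it): Anchovy, Mackerel.
Count: 2.

2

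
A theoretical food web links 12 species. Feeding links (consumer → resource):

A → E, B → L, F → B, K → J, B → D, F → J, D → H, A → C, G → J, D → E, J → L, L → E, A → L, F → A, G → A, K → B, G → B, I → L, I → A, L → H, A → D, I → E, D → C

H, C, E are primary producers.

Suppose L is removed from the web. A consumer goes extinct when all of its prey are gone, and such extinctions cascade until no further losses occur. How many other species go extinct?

Remove L.
Round 1: J (all prey gone) → extinct.
No further losses. Total secondary extinctions: 1.

1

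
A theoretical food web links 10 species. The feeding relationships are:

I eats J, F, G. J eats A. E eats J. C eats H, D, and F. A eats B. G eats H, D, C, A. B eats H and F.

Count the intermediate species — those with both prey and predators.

Intermediate species (has both prey and predators): B, C, A, J, G.
Count: 5.

5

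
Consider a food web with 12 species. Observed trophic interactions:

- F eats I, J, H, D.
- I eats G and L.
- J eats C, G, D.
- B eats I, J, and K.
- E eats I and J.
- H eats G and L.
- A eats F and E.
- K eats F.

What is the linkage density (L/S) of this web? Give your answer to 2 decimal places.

L/S = 1.58

There are L = 19 links among S = 12 species.
L/S = 19/12 = 1.5833 ≈ 1.58.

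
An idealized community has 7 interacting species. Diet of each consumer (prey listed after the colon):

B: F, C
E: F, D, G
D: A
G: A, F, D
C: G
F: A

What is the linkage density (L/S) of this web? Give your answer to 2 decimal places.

There are L = 11 links among S = 7 species.
L/S = 11/7 = 1.5714 ≈ 1.57.

L/S = 1.57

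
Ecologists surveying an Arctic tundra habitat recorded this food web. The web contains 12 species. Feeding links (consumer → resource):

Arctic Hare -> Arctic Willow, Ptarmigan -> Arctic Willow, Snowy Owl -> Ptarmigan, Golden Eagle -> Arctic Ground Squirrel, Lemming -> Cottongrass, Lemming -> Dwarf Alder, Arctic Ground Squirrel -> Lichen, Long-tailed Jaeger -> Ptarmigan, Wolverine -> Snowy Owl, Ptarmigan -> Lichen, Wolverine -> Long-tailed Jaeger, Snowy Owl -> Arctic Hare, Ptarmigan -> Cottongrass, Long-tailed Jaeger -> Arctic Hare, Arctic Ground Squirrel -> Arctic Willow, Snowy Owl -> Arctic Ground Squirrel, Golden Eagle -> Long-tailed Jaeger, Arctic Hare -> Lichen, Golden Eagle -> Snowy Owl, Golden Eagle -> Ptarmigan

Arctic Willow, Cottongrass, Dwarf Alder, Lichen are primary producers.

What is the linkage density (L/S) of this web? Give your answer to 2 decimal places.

There are L = 20 links among S = 12 species.
L/S = 20/12 = 1.6667 ≈ 1.67.

L/S = 1.67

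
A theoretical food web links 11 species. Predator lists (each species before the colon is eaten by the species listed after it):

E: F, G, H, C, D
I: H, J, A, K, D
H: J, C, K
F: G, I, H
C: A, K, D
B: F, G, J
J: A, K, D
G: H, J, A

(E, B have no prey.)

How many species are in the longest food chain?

6 species

One longest chain: E → F → G → H → J → A.
It has 6 species and 5 links.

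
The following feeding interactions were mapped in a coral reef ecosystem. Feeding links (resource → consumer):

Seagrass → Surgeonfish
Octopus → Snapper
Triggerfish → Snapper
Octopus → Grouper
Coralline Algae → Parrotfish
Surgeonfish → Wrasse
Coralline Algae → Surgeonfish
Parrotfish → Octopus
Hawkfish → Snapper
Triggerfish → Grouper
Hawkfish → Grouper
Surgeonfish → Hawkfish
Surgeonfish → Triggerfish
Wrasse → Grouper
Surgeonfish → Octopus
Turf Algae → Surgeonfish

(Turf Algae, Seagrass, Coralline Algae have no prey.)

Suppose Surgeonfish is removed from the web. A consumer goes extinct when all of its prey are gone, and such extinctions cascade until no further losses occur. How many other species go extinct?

3

Remove Surgeonfish.
Round 1: Wrasse (all prey gone), Triggerfish (all prey gone), Hawkfish (all prey gone) → extinct.
No further losses. Total secondary extinctions: 3.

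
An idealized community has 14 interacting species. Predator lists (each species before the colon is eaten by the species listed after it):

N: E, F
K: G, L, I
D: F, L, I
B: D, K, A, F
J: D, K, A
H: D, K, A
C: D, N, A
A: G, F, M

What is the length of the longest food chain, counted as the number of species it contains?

One longest chain: B → K → G.
It has 3 species and 2 links.

3 species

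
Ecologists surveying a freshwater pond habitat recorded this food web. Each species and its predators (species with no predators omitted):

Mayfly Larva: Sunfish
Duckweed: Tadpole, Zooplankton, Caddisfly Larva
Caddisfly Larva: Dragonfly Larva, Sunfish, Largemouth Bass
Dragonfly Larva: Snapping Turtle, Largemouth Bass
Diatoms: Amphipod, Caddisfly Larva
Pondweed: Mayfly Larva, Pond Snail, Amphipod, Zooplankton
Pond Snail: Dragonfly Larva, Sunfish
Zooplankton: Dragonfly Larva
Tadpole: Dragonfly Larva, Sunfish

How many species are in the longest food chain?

4 species

One longest chain: Diatoms → Caddisfly Larva → Dragonfly Larva → Snapping Turtle.
It has 4 species and 3 links.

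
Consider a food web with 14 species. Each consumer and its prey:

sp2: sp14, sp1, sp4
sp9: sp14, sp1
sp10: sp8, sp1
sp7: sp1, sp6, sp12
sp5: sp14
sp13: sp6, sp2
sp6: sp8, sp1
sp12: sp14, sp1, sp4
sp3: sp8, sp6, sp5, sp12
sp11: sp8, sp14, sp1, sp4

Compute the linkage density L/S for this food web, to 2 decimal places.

There are L = 26 links among S = 14 species.
L/S = 26/14 = 1.8571 ≈ 1.86.

L/S = 1.86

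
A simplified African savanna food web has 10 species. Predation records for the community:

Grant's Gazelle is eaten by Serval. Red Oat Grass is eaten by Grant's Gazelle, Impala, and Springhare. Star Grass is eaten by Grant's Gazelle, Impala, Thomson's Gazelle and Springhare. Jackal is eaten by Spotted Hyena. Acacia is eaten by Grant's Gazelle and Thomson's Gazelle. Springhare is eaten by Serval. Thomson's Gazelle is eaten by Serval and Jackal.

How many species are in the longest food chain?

4 species

One longest chain: Star Grass → Thomson's Gazelle → Jackal → Spotted Hyena.
It has 4 species and 3 links.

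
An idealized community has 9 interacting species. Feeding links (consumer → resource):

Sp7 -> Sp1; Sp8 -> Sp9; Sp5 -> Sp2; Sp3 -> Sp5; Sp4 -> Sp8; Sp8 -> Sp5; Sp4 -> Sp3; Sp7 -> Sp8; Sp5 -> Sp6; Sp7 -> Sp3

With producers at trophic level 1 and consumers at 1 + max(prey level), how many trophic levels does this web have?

4

Producers (level 1): Sp6, Sp9, Sp1, Sp2.
Sp6 → Sp5 → Sp3 → Sp7 gives Sp7 level 4.
No species has a prey at level 4, so no species reaches level 5.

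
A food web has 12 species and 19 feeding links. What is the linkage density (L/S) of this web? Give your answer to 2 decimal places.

L/S = 1.58

There are L = 19 links among S = 12 species.
L/S = 19/12 = 1.5833 ≈ 1.58.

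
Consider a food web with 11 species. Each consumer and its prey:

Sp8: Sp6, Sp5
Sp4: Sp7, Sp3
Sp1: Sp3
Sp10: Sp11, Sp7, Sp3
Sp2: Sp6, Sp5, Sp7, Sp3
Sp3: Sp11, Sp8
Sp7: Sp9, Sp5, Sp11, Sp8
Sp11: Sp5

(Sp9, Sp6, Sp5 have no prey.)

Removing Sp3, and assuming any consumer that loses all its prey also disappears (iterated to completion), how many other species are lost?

Remove Sp3.
Round 1: Sp1 (all prey gone) → extinct.
No further losses. Total secondary extinctions: 1.

1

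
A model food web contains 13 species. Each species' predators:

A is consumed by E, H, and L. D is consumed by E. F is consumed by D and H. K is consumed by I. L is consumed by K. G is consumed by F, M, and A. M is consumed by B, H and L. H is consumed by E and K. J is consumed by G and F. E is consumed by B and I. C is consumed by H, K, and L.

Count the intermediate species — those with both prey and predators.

9

Intermediate species (has both prey and predators): G, F, A, M, L, D, H, E, K.
Count: 9.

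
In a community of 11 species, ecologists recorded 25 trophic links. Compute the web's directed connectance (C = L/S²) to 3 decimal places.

C = 0.207

The web has S = 11 species and L = 25 feeding links.
C = L / S² = 25 / 121 = 0.2066 ≈ 0.207.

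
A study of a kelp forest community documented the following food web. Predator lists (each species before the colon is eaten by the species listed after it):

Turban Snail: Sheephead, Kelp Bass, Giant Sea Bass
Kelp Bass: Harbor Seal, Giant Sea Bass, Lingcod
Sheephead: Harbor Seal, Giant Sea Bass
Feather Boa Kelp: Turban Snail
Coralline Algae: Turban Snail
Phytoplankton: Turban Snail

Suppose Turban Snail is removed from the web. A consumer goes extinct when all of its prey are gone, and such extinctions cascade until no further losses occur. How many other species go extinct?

Remove Turban Snail.
Round 1: Sheephead (all prey gone), Kelp Bass (all prey gone) → extinct.
Round 2: Harbor Seal (all prey gone), Giant Sea Bass (all prey gone), Lingcod (all prey gone) → extinct.
No further losses. Total secondary extinctions: 5.

5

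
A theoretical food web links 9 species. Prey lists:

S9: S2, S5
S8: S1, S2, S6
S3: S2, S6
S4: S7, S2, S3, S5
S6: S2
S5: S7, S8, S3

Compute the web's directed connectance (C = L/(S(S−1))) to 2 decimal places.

The web has S = 9 species and L = 15 feeding links.
C = L / (S(S−1)) = 15 / 72 = 0.2083 ≈ 0.21.

C = 0.21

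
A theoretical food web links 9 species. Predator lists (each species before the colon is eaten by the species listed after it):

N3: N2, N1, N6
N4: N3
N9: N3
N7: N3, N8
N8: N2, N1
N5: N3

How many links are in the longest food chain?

One longest chain: N4 → N3 → N2.
It has 3 species and 2 links.

2 links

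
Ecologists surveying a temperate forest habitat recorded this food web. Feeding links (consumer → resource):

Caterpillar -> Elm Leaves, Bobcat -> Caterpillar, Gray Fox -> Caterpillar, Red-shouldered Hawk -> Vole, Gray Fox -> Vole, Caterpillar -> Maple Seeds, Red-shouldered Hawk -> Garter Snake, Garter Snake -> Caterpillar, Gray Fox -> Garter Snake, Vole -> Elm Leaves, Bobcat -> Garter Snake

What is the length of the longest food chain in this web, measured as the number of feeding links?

One longest chain: Elm Leaves → Caterpillar → Garter Snake → Bobcat.
It has 4 species and 3 links.

3 links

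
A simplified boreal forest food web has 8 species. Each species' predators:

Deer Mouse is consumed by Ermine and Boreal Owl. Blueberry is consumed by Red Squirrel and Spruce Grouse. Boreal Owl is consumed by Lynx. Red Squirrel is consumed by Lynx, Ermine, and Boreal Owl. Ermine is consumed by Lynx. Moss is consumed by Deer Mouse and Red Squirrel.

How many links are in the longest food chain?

3 links

One longest chain: Moss → Deer Mouse → Boreal Owl → Lynx.
It has 4 species and 3 links.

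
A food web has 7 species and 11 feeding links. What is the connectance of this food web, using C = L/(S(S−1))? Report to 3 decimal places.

C = 0.262

The web has S = 7 species and L = 11 feeding links.
C = L / (S(S−1)) = 11 / 42 = 0.2619 ≈ 0.262.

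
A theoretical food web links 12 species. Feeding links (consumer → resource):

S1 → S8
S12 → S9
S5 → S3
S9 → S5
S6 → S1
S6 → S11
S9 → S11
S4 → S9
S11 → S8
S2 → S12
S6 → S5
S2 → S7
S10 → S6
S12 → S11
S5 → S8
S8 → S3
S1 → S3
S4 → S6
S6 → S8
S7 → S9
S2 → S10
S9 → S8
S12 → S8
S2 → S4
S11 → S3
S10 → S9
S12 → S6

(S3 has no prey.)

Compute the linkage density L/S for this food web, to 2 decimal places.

L/S = 2.25

There are L = 27 links among S = 12 species.
L/S = 27/12 = 2.2500 ≈ 2.25.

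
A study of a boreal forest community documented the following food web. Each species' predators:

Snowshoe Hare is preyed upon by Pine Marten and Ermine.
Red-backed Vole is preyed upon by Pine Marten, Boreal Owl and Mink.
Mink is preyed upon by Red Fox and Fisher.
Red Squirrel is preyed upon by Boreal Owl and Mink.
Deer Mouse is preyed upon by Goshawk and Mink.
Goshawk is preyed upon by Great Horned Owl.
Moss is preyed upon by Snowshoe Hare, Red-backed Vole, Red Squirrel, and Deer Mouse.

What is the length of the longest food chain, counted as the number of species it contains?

One longest chain: Moss → Red Squirrel → Mink → Red Fox.
It has 4 species and 3 links.

4 species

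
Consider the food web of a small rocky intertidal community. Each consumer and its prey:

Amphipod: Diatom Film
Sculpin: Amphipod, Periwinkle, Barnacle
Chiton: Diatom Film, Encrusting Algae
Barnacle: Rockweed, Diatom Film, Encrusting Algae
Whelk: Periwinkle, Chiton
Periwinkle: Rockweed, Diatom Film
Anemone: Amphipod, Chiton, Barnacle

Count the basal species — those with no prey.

Basal species (no prey listed): Rockweed, Diatom Film, Encrusting Algae.
Count: 3.

3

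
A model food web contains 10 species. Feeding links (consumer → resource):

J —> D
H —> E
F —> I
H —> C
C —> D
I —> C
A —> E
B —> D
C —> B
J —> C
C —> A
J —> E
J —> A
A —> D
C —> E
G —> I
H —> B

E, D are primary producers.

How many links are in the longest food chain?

One longest chain: D → B → C → I → F.
It has 5 species and 4 links.

4 links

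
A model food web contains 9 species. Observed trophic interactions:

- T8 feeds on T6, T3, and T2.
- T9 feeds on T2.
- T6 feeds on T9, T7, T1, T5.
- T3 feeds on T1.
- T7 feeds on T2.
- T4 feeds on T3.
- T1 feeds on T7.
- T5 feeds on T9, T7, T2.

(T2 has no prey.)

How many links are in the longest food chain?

One longest chain: T2 → T7 → T1 → T3 → T4.
It has 5 species and 4 links.

4 links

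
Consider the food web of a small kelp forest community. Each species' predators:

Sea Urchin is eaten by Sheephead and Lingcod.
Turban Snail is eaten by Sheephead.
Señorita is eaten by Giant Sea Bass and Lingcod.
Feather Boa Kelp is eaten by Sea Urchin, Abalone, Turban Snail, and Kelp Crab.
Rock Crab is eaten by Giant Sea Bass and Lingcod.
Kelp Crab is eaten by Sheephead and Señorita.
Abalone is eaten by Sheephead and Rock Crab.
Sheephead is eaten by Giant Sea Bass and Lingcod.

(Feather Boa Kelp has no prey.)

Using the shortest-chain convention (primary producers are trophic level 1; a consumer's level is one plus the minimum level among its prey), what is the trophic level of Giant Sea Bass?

Trophic level 4

Feather Boa Kelp is a producer → level 1.
Abalone eats Feather Boa Kelp → level 2.
Rock Crab eats Abalone → level 3.
Giant Sea Bass eats Rock Crab → level 4.
No prey of Giant Sea Bass is below level 3, so 4 is the minimum.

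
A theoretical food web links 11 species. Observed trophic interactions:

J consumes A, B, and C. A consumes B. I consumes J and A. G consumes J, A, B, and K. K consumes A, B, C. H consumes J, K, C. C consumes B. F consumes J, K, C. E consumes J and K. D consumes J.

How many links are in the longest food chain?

3 links

One longest chain: B → C → J → F.
It has 4 species and 3 links.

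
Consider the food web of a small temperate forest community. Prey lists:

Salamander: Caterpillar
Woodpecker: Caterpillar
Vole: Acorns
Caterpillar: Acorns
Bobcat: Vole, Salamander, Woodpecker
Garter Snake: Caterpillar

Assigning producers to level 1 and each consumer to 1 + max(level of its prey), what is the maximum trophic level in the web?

Producers (level 1): Acorns.
Acorns → Caterpillar → Salamander → Bobcat gives Bobcat level 4.
No species has a prey at level 4, so no species reaches level 5.

4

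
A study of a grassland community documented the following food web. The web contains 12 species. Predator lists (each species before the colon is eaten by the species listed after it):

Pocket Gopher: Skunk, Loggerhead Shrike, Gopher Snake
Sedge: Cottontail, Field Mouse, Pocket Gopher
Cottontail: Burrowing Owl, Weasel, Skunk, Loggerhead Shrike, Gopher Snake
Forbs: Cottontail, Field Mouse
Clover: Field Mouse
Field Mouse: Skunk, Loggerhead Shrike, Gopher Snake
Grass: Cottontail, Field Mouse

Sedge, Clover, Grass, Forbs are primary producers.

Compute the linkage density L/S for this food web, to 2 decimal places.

L/S = 1.58

There are L = 19 links among S = 12 species.
L/S = 19/12 = 1.5833 ≈ 1.58.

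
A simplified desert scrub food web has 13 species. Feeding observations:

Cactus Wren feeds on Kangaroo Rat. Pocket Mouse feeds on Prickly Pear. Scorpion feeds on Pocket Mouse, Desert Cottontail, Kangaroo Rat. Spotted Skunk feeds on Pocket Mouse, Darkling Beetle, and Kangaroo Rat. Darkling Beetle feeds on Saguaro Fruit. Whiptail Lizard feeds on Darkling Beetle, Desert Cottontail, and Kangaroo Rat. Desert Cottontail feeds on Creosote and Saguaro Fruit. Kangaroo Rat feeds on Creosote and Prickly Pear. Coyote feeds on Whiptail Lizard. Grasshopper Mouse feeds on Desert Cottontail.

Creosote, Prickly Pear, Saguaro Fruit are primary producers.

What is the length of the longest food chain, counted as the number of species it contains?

One longest chain: Saguaro Fruit → Darkling Beetle → Whiptail Lizard → Coyote.
It has 4 species and 3 links.

4 species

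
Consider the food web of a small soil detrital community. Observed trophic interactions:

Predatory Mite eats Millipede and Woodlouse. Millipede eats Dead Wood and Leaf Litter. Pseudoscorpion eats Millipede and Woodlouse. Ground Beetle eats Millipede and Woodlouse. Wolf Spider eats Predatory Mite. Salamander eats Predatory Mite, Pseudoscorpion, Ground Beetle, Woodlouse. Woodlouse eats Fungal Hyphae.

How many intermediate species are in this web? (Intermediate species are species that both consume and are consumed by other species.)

5

Intermediate species (has both prey and predators): Woodlouse, Millipede, Ground Beetle, Pseudoscorpion, Predatory Mite.
Count: 5.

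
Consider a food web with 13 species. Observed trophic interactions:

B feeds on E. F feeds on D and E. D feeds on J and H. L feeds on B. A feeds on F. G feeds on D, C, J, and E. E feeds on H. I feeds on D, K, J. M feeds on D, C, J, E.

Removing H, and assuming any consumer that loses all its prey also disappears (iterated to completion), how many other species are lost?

3

Remove H.
Round 1: E (all prey gone) → extinct.
Round 2: B (all prey gone) → extinct.
Round 3: L (all prey gone) → extinct.
No further losses. Total secondary extinctions: 3.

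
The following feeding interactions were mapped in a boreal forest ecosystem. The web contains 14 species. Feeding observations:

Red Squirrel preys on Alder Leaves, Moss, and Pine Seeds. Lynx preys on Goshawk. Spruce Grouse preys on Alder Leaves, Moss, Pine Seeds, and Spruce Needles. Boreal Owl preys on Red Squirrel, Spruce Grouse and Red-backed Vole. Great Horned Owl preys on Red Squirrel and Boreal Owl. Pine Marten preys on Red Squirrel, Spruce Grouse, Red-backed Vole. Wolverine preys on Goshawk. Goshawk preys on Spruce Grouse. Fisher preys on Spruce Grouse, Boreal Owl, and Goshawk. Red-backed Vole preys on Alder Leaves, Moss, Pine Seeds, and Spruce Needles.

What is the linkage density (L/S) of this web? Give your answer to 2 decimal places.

There are L = 25 links among S = 14 species.
L/S = 25/14 = 1.7857 ≈ 1.79.

L/S = 1.79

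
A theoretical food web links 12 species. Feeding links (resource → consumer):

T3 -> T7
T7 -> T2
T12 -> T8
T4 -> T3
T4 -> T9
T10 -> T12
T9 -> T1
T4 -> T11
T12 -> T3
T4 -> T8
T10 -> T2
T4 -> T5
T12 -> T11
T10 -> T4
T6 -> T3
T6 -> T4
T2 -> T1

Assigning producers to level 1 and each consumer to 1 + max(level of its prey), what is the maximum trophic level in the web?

Producers (level 1): T6, T10.
T6 → T4 → T3 → T7 → T2 → T1 gives T1 level 6.
No species has a prey at level 6, so no species reaches level 7.

6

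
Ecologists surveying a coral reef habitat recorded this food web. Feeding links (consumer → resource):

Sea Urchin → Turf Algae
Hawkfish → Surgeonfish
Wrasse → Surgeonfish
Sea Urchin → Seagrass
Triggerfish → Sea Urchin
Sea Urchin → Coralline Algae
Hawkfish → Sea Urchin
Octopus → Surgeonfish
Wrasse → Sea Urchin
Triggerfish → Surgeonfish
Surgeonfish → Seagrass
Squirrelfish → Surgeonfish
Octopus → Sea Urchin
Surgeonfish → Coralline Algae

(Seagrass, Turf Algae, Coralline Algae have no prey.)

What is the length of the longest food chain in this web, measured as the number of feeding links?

One longest chain: Seagrass → Surgeonfish → Squirrelfish.
It has 3 species and 2 links.

2 links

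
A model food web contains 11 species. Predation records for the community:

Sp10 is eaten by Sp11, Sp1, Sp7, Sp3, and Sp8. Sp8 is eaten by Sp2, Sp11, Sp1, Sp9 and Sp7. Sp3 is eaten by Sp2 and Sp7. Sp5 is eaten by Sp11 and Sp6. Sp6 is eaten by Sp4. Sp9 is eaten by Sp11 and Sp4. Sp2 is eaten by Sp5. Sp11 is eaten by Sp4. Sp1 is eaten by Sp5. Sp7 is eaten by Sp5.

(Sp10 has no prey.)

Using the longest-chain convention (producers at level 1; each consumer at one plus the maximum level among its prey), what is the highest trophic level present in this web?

6

Producers (level 1): Sp10.
Sp10 → Sp8 → Sp1 → Sp5 → Sp11 → Sp4 gives Sp4 level 6.
No species has a prey at level 6, so no species reaches level 7.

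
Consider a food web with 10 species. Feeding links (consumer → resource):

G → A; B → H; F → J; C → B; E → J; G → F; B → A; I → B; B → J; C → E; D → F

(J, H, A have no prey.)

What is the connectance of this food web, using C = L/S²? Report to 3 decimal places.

The web has S = 10 species and L = 11 feeding links.
C = L / S² = 11 / 100 = 0.1100 ≈ 0.110.

C = 0.110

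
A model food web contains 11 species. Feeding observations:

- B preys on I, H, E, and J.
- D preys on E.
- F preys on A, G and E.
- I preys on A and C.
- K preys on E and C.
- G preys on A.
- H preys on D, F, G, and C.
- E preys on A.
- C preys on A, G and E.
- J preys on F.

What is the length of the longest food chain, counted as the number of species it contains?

5 species

One longest chain: A → E → D → H → B.
It has 5 species and 4 links.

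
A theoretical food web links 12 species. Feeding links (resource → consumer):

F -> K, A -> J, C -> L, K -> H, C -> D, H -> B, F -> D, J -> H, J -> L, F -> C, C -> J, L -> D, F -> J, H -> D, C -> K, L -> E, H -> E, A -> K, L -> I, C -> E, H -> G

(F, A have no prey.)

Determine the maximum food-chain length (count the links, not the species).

4 links

One longest chain: F → C → J → H → E.
It has 5 species and 4 links.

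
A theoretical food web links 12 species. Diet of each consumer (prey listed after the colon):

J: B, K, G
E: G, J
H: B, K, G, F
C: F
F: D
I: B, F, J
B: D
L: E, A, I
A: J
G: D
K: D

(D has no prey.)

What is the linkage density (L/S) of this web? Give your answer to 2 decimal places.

There are L = 21 links among S = 12 species.
L/S = 21/12 = 1.7500 ≈ 1.75.

L/S = 1.75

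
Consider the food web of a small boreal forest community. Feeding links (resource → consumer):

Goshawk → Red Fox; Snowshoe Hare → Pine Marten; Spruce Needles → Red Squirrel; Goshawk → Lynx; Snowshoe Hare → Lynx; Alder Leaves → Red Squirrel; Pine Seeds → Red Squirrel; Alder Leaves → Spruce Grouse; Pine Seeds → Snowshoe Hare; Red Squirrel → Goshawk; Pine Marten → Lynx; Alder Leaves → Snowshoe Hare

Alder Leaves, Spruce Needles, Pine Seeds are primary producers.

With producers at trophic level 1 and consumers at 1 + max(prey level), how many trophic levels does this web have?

4

Producers (level 1): Alder Leaves, Spruce Needles, Pine Seeds.
Alder Leaves → Snowshoe Hare → Pine Marten → Lynx gives Lynx level 4.
No species has a prey at level 4, so no species reaches level 5.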